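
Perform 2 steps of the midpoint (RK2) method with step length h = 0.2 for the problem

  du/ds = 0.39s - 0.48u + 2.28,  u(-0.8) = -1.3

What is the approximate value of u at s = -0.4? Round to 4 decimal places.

Midpoint: k1 = f(s_n, u_n); k2 = f(s_n + h/2, u_n + (h/2)·k1); u_{n+1} = u_n + h·k2.
s=-0.800000, u=-1.300000:
  k1 = f(-0.800000, -1.300000) = 2.592000
  k2 = f(-0.700000, -1.040800) = 2.506584
  u ← -1.300000 + 0.2·2.506584 = -0.798683
s=-0.600000, u=-0.798683:
  k1 = f(-0.600000, -0.798683) = 2.429368
  k2 = f(-0.500000, -0.555746) = 2.351758
  u ← -0.798683 + 0.2·2.351758 = -0.328332
u(-0.4) ≈ -0.3283

-0.3283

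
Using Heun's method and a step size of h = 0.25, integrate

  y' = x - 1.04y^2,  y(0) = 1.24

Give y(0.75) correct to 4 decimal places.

Heun: k1 = f(x_n, y_n); k2 = f(x_n + h, y_n + h·k1); y_{n+1} = y_n + (h/2)·(k1 + k2).
x=0.000000, y=1.240000:
  k1 = f(0.000000, 1.240000) = -1.599104
  k2 = f(0.250000, 0.840224) = -0.484215
  y ← 1.240000 + (0.25/2)·(-1.599104 + (-0.484215)) = 0.979585
x=0.250000, y=0.979585:
  k1 = f(0.250000, 0.979585) = -0.747970
  k2 = f(0.500000, 0.792592) = -0.153331
  y ← 0.979585 + (0.25/2)·(-0.747970 + (-0.153331)) = 0.866922
x=0.500000, y=0.866922:
  k1 = f(0.500000, 0.866922) = -0.281617
  k2 = f(0.750000, 0.796518) = 0.090181
  y ← 0.866922 + (0.25/2)·(-0.281617 + 0.090181) = 0.842993
y(0.75) ≈ 0.8430

0.8430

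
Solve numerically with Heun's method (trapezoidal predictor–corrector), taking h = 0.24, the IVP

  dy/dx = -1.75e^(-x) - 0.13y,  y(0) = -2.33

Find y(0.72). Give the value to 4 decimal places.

-2.9774

Heun: k1 = f(x_n, y_n); k2 = f(x_n + h, y_n + h·k1); y_{n+1} = y_n + (h/2)·(k1 + k2).
x=0.000000, y=-2.330000:
  k1 = f(0.000000, -2.330000) = -1.447100
  k2 = f(0.240000, -2.677304) = -1.028549
  y ← -2.330000 + (0.24/2)·(-1.447100 + (-1.028549)) = -2.627078
x=0.240000, y=-2.627078:
  k1 = f(0.240000, -2.627078) = -1.035079
  k2 = f(0.480000, -2.875497) = -0.709056
  y ← -2.627078 + (0.24/2)·(-1.035079 + (-0.709056)) = -2.836374
x=0.480000, y=-2.836374:
  k1 = f(0.480000, -2.836374) = -0.714142
  k2 = f(0.720000, -3.007768) = -0.460807
  y ← -2.836374 + (0.24/2)·(-0.714142 + (-0.460807)) = -2.977368
y(0.72) ≈ -2.9774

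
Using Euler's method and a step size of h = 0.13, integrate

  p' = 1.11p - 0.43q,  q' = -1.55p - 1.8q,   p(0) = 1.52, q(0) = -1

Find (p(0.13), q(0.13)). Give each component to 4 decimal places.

1.7952, -1.0723

Euler on (p,q): p_{n+1} = p_n + h·p', q_{n+1} = q_n + h·q'.
0.000000: (1.520000, -1.000000); f=(2.117200, -0.556000) → (1.795236, -1.072280)
(p(0.13), q(0.13)) ≈ (1.7952, -1.0723)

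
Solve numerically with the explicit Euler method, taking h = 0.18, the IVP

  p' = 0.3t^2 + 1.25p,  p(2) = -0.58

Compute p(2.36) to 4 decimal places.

-0.3491

Euler: p_{n+1} = p_n + h·f(t_n, p_n).
t=2.000000, p=-0.580000: f=0.475000 → p ← -0.580000 + 0.18·0.475000 = -0.494500
t=2.180000, p=-0.494500: f=0.807595 → p ← -0.494500 + 0.18·0.807595 = -0.349133
p(2.36) ≈ -0.3491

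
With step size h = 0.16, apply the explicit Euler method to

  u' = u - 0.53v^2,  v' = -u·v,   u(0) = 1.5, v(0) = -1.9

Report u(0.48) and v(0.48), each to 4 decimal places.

1.6193, -0.8481

Euler on (u,v): u_{n+1} = u_n + h·u', v_{n+1} = v_n + h·v'.
0.000000: (1.500000, -1.900000); f=(-0.413300, 2.850000) → (1.433872, -1.444000)
0.160000: (1.433872, -1.444000); f=(0.328750, 2.070511) → (1.486472, -1.112718)
0.320000: (1.486472, -1.112718); f=(0.830257, 1.654024) → (1.619313, -0.848074)
(u(0.48), v(0.48)) ≈ (1.6193, -0.8481)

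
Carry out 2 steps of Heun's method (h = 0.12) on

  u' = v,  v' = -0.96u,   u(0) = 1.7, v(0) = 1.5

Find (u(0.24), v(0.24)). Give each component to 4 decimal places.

Heun on (u,v): k1 = f(s_n, state_n); k2 = f(s_n + h, state_n + h·k1); state_{n+1} = state_n + (h/2)·(k1 + k2).
0.000000: (1.700000, 1.500000)
  k1 = (1.500000, -1.632000)
  predictor → (1.880000, 1.304160)
  k2 = (1.304160, -1.804800)
  → (1.868250, 1.293792)
0.120000: (1.868250, 1.293792)
  k1 = (1.293792, -1.793520)
  predictor → (2.023505, 1.078570)
  k2 = (1.078570, -1.942564)
  → (2.010591, 1.069627)
(u(0.24), v(0.24)) ≈ (2.0106, 1.0696)

2.0106, 1.0696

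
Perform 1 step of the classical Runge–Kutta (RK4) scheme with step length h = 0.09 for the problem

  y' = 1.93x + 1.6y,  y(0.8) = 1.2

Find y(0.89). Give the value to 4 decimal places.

1.5435

RK4: k1 = f(x_n, y_n); k2 = f(x_n + h/2, y_n + (h/2)·k1); k3 = f(x_n + h/2, y_n + (h/2)·k2); k4 = f(x_n + h, y_n + h·k3); y_{n+1} = y_n + (h/6)·(k1 + 2k2 + 2k3 + k4).
x=0.800000, y=1.200000:
  k1 = f(0.800000, 1.200000) = 3.464000
  k2 = f(0.845000, 1.355880) = 3.800258
  k3 = f(0.845000, 1.371012) = 3.824469
  k4 = f(0.890000, 1.544202) = 4.188423
  y ← 1.200000 + (0.09/6)·(k1 + 2k2 + 2k3 + k4) = 1.543528
y(0.89) ≈ 1.5435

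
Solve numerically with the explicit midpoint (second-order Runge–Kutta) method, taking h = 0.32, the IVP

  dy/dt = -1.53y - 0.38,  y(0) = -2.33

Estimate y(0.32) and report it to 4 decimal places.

Midpoint: k1 = f(t_n, y_n); k2 = f(t_n + h/2, y_n + (h/2)·k1); y_{n+1} = y_n + h·k2.
t=0.000000, y=-2.330000:
  k1 = f(0.000000, -2.330000) = 3.184900
  k2 = f(0.160000, -1.820416) = 2.405236
  y ← -2.330000 + 0.32·2.405236 = -1.560324
y(0.32) ≈ -1.5603

-1.5603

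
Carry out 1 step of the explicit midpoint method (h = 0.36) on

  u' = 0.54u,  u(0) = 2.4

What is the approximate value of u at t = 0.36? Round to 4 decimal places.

2.9119

Midpoint: k1 = f(t_n, u_n); k2 = f(t_n + h/2, u_n + (h/2)·k1); u_{n+1} = u_n + h·k2.
t=0.000000, u=2.400000:
  k1 = f(0.000000, 2.400000) = 1.296000
  k2 = f(0.180000, 2.633280) = 1.421971
  u ← 2.400000 + 0.36·1.421971 = 2.911910
u(0.36) ≈ 2.9119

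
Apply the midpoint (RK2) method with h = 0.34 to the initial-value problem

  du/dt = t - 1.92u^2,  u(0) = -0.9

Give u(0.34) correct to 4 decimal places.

-1.7273

Midpoint: k1 = f(t_n, u_n); k2 = f(t_n + h/2, u_n + (h/2)·k1); u_{n+1} = u_n + h·k2.
t=0.000000, u=-0.900000:
  k1 = f(0.000000, -0.900000) = -1.555200
  k2 = f(0.170000, -1.164384) = -2.433117
  u ← -0.900000 + 0.34·(-2.433117) = -1.727260
u(0.34) ≈ -1.7273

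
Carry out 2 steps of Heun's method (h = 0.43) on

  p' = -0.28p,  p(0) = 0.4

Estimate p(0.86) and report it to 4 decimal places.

0.3146

Heun: k1 = f(x_n, p_n); k2 = f(x_n + h, p_n + h·k1); p_{n+1} = p_n + (h/2)·(k1 + k2).
x=0.000000, p=0.400000:
  k1 = f(0.000000, 0.400000) = -0.112000
  k2 = f(0.430000, 0.351840) = -0.098515
  p ← 0.400000 + (0.43/2)·(-0.112000 + (-0.098515)) = 0.354739
x=0.430000, p=0.354739:
  k1 = f(0.430000, 0.354739) = -0.099327
  k2 = f(0.860000, 0.312029) = -0.087368
  p ← 0.354739 + (0.43/2)·(-0.099327 + (-0.087368)) = 0.314600
p(0.86) ≈ 0.3146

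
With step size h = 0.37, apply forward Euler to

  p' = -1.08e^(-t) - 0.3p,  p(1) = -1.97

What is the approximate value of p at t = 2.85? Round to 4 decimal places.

-1.3890

Euler: p_{n+1} = p_n + h·f(t_n, p_n).
t=1.000000, p=-1.970000: f=0.193690 → p ← -1.970000 + 0.37·0.193690 = -1.898335
t=1.370000, p=-1.898335: f=0.295065 → p ← -1.898335 + 0.37·0.295065 = -1.789161
t=1.740000, p=-1.789161: f=0.347186 → p ← -1.789161 + 0.37·0.347186 = -1.660702
t=2.110000, p=-1.660702: f=0.367274 → p ← -1.660702 + 0.37·0.367274 = -1.524811
t=2.480000, p=-1.524811: f=0.367000 → p ← -1.524811 + 0.37·0.367000 = -1.389020
p(2.85) ≈ -1.3890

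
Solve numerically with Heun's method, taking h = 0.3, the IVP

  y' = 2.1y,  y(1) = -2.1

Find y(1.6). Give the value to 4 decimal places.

Heun: k1 = f(s_n, y_n); k2 = f(s_n + h, y_n + h·k1); y_{n+1} = y_n + (h/2)·(k1 + k2).
s=1.000000, y=-2.100000:
  k1 = f(1.000000, -2.100000) = -4.410000
  k2 = f(1.300000, -3.423000) = -7.188300
  y ← -2.100000 + (0.3/2)·(-4.410000 + (-7.188300)) = -3.839745
s=1.300000, y=-3.839745:
  k1 = f(1.300000, -3.839745) = -8.063465
  k2 = f(1.600000, -6.258784) = -13.143447
  y ← -3.839745 + (0.3/2)·(-8.063465 + (-13.143447)) = -7.020782
y(1.6) ≈ -7.0208

-7.0208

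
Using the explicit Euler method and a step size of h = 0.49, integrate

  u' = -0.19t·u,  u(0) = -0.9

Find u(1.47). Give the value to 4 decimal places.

-0.7806

Euler: u_{n+1} = u_n + h·f(t_n, u_n).
t=0.000000, u=-0.900000: f=0.000000 → u ← -0.900000 + 0.49·0.000000 = -0.900000
t=0.490000, u=-0.900000: f=0.083790 → u ← -0.900000 + 0.49·0.083790 = -0.858943
t=0.980000, u=-0.858943: f=0.159935 → u ← -0.858943 + 0.49·0.159935 = -0.780575
u(1.47) ≈ -0.7806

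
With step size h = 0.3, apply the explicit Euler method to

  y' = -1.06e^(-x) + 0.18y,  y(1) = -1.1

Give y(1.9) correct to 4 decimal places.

-1.5735

Euler: y_{n+1} = y_n + h·f(x_n, y_n).
x=1.000000, y=-1.100000: f=-0.587952 → y ← -1.100000 + 0.3·(-0.587952) = -1.276386
x=1.300000, y=-1.276386: f=-0.518633 → y ← -1.276386 + 0.3·(-0.518633) = -1.431976
x=1.600000, y=-1.431976: f=-0.471766 → y ← -1.431976 + 0.3·(-0.471766) = -1.573505
y(1.9) ≈ -1.5735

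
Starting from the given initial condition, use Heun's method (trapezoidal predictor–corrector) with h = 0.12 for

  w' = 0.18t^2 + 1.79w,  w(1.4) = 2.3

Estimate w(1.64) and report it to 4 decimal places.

3.6464

Heun: k1 = f(t_n, w_n); k2 = f(t_n + h, w_n + h·k1); w_{n+1} = w_n + (h/2)·(k1 + k2).
t=1.400000, w=2.300000:
  k1 = f(1.400000, 2.300000) = 4.469800
  k2 = f(1.520000, 2.836376) = 5.492985
  w ← 2.300000 + (0.12/2)·(4.469800 + 5.492985) = 2.897767
t=1.520000, w=2.897767:
  k1 = f(1.520000, 2.897767) = 5.602875
  k2 = f(1.640000, 3.570112) = 6.874629
  w ← 2.897767 + (0.12/2)·(5.602875 + 6.874629) = 3.646417
w(1.64) ≈ 3.6464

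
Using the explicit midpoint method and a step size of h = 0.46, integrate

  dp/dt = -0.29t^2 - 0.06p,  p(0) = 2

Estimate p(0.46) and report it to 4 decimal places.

Midpoint: k1 = f(t_n, p_n); k2 = f(t_n + h/2, p_n + (h/2)·k1); p_{n+1} = p_n + h·k2.
t=0.000000, p=2.000000:
  k1 = f(0.000000, 2.000000) = -0.120000
  k2 = f(0.230000, 1.972400) = -0.133685
  p ← 2.000000 + 0.46·(-0.133685) = 1.938505
p(0.46) ≈ 1.9385

1.9385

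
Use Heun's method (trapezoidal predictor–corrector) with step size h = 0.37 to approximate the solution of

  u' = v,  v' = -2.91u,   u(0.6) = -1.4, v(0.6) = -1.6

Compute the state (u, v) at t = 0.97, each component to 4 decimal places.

-1.7131, 0.2261

Heun on (u,v): k1 = f(t_n, state_n); k2 = f(t_n + h, state_n + h·k1); state_{n+1} = state_n + (h/2)·(k1 + k2).
0.600000: (-1.400000, -1.600000)
  k1 = (-1.600000, 4.074000)
  predictor → (-1.992000, -0.092620)
  k2 = (-0.092620, 5.796720)
  → (-1.713135, 0.226083)
(u(0.97), v(0.97)) ≈ (-1.7131, 0.2261)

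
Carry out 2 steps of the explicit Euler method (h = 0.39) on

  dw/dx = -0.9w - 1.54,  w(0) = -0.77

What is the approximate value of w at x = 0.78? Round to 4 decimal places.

-1.3147

Euler: w_{n+1} = w_n + h·f(x_n, w_n).
x=0.000000, w=-0.770000: f=-0.847000 → w ← -0.770000 + 0.39·(-0.847000) = -1.100330
x=0.390000, w=-1.100330: f=-0.549703 → w ← -1.100330 + 0.39·(-0.549703) = -1.314714
w(0.78) ≈ -1.3147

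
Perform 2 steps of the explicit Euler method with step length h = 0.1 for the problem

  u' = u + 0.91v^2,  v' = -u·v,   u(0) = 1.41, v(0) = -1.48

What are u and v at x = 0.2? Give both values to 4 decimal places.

2.0724, -1.0488

Euler on (u,v): u_{n+1} = u_n + h·u', v_{n+1} = v_n + h·v'.
0.000000: (1.410000, -1.480000); f=(3.403264, 2.086800) → (1.750326, -1.271320)
0.100000: (1.750326, -1.271320); f=(3.221118, 2.225225) → (2.072438, -1.048798)
(u(0.2), v(0.2)) ≈ (2.0724, -1.0488)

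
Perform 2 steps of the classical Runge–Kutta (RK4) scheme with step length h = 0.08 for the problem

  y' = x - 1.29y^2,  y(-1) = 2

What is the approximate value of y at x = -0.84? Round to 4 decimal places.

RK4: k1 = f(x_n, y_n); k2 = f(x_n + h/2, y_n + (h/2)·k1); k3 = f(x_n + h/2, y_n + (h/2)·k2); k4 = f(x_n + h, y_n + h·k3); y_{n+1} = y_n + (h/6)·(k1 + 2k2 + 2k3 + k4).
x=-1.000000, y=2.000000:
  k1 = f(-1.000000, 2.000000) = -6.160000
  k2 = f(-0.960000, 1.753600) = -4.926896
  k3 = f(-0.960000, 1.802924) = -5.153191
  k4 = f(-0.920000, 1.587745) = -4.172004
  y ← 2.000000 + (0.08/6)·(k1 + 2k2 + 2k3 + k4) = 1.593438
x=-0.920000, y=1.593438:
  k1 = f(-0.920000, 1.593438) = -4.195366
  k2 = f(-0.880000, 1.425623) = -3.501797
  k3 = f(-0.880000, 1.453366) = -3.604831
  k4 = f(-0.840000, 1.305051) = -3.037075
  y ← 1.593438 + (0.08/6)·(k1 + 2k2 + 2k3 + k4) = 1.307495
y(-0.84) ≈ 1.3075

1.3075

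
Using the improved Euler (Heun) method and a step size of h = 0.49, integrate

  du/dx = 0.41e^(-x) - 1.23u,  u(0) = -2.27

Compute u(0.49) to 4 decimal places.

-1.2127

Heun: k1 = f(x_n, u_n); k2 = f(x_n + h, u_n + h·k1); u_{n+1} = u_n + (h/2)·(k1 + k2).
x=0.000000, u=-2.270000:
  k1 = f(0.000000, -2.270000) = 3.202100
  k2 = f(0.490000, -0.700971) = 1.113371
  u ← -2.270000 + (0.49/2)·(3.202100 + 1.113371) = -1.212710
u(0.49) ≈ -1.2127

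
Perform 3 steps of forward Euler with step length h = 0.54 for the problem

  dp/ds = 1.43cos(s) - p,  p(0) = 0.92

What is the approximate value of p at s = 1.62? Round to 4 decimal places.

Euler: p_{n+1} = p_n + h·f(s_n, p_n).
s=0.000000, p=0.920000: f=0.510000 → p ← 0.920000 + 0.54·0.510000 = 1.195400
s=0.540000, p=1.195400: f=0.031123 → p ← 1.195400 + 0.54·0.031123 = 1.212207
s=1.080000, p=1.212207: f=-0.538207 → p ← 1.212207 + 0.54·(-0.538207) = 0.921575
p(1.62) ≈ 0.9216

0.9216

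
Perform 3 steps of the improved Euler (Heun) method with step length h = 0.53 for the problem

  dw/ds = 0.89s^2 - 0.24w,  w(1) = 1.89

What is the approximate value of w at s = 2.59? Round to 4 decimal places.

Heun: k1 = f(s_n, w_n); k2 = f(s_n + h, w_n + h·k1); w_{n+1} = w_n + (h/2)·(k1 + k2).
s=1.000000, w=1.890000:
  k1 = f(1.000000, 1.890000) = 0.436400
  k2 = f(1.530000, 2.121292) = 1.574291
  w ← 1.890000 + (0.53/2)·(0.436400 + 1.574291) = 2.422833
s=1.530000, w=2.422833:
  k1 = f(1.530000, 2.422833) = 1.501921
  k2 = f(2.060000, 3.218851) = 3.004280
  w ← 2.422833 + (0.53/2)·(1.501921 + 3.004280) = 3.616976
s=2.060000, w=3.616976:
  k1 = f(2.060000, 3.616976) = 2.908730
  k2 = f(2.590000, 5.158603) = 4.732144
  w ← 3.616976 + (0.53/2)·(2.908730 + 4.732144) = 5.641808
w(2.59) ≈ 5.6418

5.6418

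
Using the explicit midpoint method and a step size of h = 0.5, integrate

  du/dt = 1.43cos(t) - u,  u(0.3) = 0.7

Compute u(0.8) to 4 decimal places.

Midpoint: k1 = f(t_n, u_n); k2 = f(t_n + h/2, u_n + (h/2)·k1); u_{n+1} = u_n + h·k2.
t=0.300000, u=0.700000:
  k1 = f(0.300000, 0.700000) = 0.666131
  k2 = f(0.550000, 0.866533) = 0.352577
  u ← 0.700000 + 0.5·0.352577 = 0.876289
u(0.8) ≈ 0.8763

0.8763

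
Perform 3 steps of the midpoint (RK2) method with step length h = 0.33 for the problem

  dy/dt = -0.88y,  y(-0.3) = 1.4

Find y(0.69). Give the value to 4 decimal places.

Midpoint: k1 = f(t_n, y_n); k2 = f(t_n + h/2, y_n + (h/2)·k1); y_{n+1} = y_n + h·k2.
t=-0.300000, y=1.400000:
  k1 = f(-0.300000, 1.400000) = -1.232000
  k2 = f(-0.135000, 1.196720) = -1.053114
  y ← 1.400000 + 0.33·(-1.053114) = 1.052473
t=0.030000, y=1.052473:
  k1 = f(0.030000, 1.052473) = -0.926176
  k2 = f(0.195000, 0.899654) = -0.791695
  y ← 1.052473 + 0.33·(-0.791695) = 0.791213
t=0.360000, y=0.791213:
  k1 = f(0.360000, 0.791213) = -0.696268
  k2 = f(0.525000, 0.676329) = -0.595170
  y ← 0.791213 + 0.33·(-0.595170) = 0.594807
y(0.69) ≈ 0.5948

0.5948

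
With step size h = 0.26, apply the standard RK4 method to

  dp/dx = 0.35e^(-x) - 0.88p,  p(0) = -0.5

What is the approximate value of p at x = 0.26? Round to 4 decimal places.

-0.3265

RK4: k1 = f(x_n, p_n); k2 = f(x_n + h/2, p_n + (h/2)·k1); k3 = f(x_n + h/2, p_n + (h/2)·k2); k4 = f(x_n + h, p_n + h·k3); p_{n+1} = p_n + (h/6)·(k1 + 2k2 + 2k3 + k4).
x=0.000000, p=-0.500000:
  k1 = f(0.000000, -0.500000) = 0.790000
  k2 = f(0.130000, -0.397300) = 0.656957
  k3 = f(0.130000, -0.414596) = 0.672177
  k4 = f(0.260000, -0.325234) = 0.556074
  p ← -0.500000 + (0.26/6)·(k1 + 2k2 + 2k3 + k4) = -0.326478
p(0.26) ≈ -0.3265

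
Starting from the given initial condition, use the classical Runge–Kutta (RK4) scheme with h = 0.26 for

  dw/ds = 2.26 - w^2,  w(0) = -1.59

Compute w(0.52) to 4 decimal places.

-1.9659

RK4: k1 = f(s_n, w_n); k2 = f(s_n + h/2, w_n + (h/2)·k1); k3 = f(s_n + h/2, w_n + (h/2)·k2); k4 = f(s_n + h, w_n + h·k3); w_{n+1} = w_n + (h/6)·(k1 + 2k2 + 2k3 + k4).
s=0.000000, w=-1.590000:
  k1 = f(0.000000, -1.590000) = -0.268100
  k2 = f(0.130000, -1.624853) = -0.380147
  k3 = f(0.130000, -1.639419) = -0.427695
  k4 = f(0.260000, -1.701201) = -0.634084
  w ← -1.590000 + (0.26/6)·(k1 + 2k2 + 2k3 + k4) = -1.699108
s=0.260000, w=-1.699108:
  k1 = f(0.260000, -1.699108) = -0.626967
  k2 = f(0.390000, -1.780613) = -0.910584
  k3 = f(0.390000, -1.817484) = -1.043246
  k4 = f(0.520000, -1.970352) = -1.622286
  w ← -1.699108 + (0.26/6)·(k1 + 2k2 + 2k3 + k4) = -1.965907
w(0.52) ≈ -1.9659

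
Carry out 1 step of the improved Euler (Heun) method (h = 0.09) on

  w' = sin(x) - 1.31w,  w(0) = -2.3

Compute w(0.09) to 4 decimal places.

Heun: k1 = f(x_n, w_n); k2 = f(x_n + h, w_n + h·k1); w_{n+1} = w_n + (h/2)·(k1 + k2).
x=0.000000, w=-2.300000:
  k1 = f(0.000000, -2.300000) = 3.013000
  k2 = f(0.090000, -2.028830) = 2.747646
  w ← -2.300000 + (0.09/2)·(3.013000 + 2.747646) = -2.040771
w(0.09) ≈ -2.0408

-2.0408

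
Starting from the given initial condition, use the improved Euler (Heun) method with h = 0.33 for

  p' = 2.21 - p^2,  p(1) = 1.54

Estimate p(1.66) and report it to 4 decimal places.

1.5000

Heun: k1 = f(x_n, p_n); k2 = f(x_n + h, p_n + h·k1); p_{n+1} = p_n + (h/2)·(k1 + k2).
x=1.000000, p=1.540000:
  k1 = f(1.000000, 1.540000) = -0.161600
  k2 = f(1.330000, 1.486672) = -0.000194
  p ← 1.540000 + (0.33/2)·(-0.161600 + (-0.000194)) = 1.513304
x=1.330000, p=1.513304:
  k1 = f(1.330000, 1.513304) = -0.080089
  k2 = f(1.660000, 1.486875) = -0.000796
  p ← 1.513304 + (0.33/2)·(-0.080089 + (-0.000796)) = 1.499958
p(1.66) ≈ 1.5000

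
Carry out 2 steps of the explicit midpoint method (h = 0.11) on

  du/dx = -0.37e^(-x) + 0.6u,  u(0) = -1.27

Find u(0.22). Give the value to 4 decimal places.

-1.5274

Midpoint: k1 = f(x_n, u_n); k2 = f(x_n + h/2, u_n + (h/2)·k1); u_{n+1} = u_n + h·k2.
x=0.000000, u=-1.270000:
  k1 = f(0.000000, -1.270000) = -1.132000
  k2 = f(0.055000, -1.332260) = -1.149556
  u ← -1.270000 + 0.11·(-1.149556) = -1.396451
x=0.110000, u=-1.396451:
  k1 = f(0.110000, -1.396451) = -1.169329
  k2 = f(0.165000, -1.460764) = -1.190179
  u ← -1.396451 + 0.11·(-1.190179) = -1.527371
u(0.22) ≈ -1.5274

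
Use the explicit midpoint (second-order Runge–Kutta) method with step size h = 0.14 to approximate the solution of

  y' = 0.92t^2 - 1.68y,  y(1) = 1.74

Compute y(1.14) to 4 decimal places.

Midpoint: k1 = f(t_n, y_n); k2 = f(t_n + h/2, y_n + (h/2)·k1); y_{n+1} = y_n + h·k2.
t=1.000000, y=1.740000:
  k1 = f(1.000000, 1.740000) = -2.003200
  k2 = f(1.070000, 1.599776) = -1.634316
  y ← 1.740000 + 0.14·(-1.634316) = 1.511196
y(1.14) ≈ 1.5112

1.5112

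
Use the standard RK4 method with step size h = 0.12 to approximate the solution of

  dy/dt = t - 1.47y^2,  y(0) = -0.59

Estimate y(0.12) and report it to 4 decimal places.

RK4: k1 = f(t_n, y_n); k2 = f(t_n + h/2, y_n + (h/2)·k1); k3 = f(t_n + h/2, y_n + (h/2)·k2); k4 = f(t_n + h, y_n + h·k3); y_{n+1} = y_n + (h/6)·(k1 + 2k2 + 2k3 + k4).
t=0.000000, y=-0.590000:
  k1 = f(0.000000, -0.590000) = -0.511707
  k2 = f(0.060000, -0.620702) = -0.506349
  k3 = f(0.060000, -0.620381) = -0.505763
  k4 = f(0.120000, -0.650692) = -0.502397
  y ← -0.590000 + (0.12/6)·(k1 + 2k2 + 2k3 + k4) = -0.650767
y(0.12) ≈ -0.6508

-0.6508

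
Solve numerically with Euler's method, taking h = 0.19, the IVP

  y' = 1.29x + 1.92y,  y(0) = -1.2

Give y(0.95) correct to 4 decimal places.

Euler: y_{n+1} = y_n + h·f(x_n, y_n).
x=0.000000, y=-1.200000: f=-2.304000 → y ← -1.200000 + 0.19·(-2.304000) = -1.637760
x=0.190000, y=-1.637760: f=-2.899399 → y ← -1.637760 + 0.19·(-2.899399) = -2.188646
x=0.380000, y=-2.188646: f=-3.712000 → y ← -2.188646 + 0.19·(-3.712000) = -2.893926
x=0.570000, y=-2.893926: f=-4.821038 → y ← -2.893926 + 0.19·(-4.821038) = -3.809923
x=0.760000, y=-3.809923: f=-6.334652 → y ← -3.809923 + 0.19·(-6.334652) = -5.013507
y(0.95) ≈ -5.0135

-5.0135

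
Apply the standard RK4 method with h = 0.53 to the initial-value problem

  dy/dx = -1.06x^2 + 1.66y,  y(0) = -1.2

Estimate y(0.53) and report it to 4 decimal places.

RK4: k1 = f(x_n, y_n); k2 = f(x_n + h/2, y_n + (h/2)·k1); k3 = f(x_n + h/2, y_n + (h/2)·k2); k4 = f(x_n + h, y_n + h·k3); y_{n+1} = y_n + (h/6)·(k1 + 2k2 + 2k3 + k4).
x=0.000000, y=-1.200000:
  k1 = f(0.000000, -1.200000) = -1.992000
  k2 = f(0.265000, -1.727880) = -2.942719
  k3 = f(0.265000, -1.979821) = -3.360941
  k4 = f(0.530000, -2.981299) = -5.246710
  y ← -1.200000 + (0.53/6)·(k1 + 2k2 + 2k3 + k4) = -2.953066
y(0.53) ≈ -2.9531

-2.9531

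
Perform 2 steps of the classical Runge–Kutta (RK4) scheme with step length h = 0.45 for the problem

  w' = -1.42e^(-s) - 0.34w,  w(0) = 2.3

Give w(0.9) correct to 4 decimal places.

RK4: k1 = f(s_n, w_n); k2 = f(s_n + h/2, w_n + (h/2)·k1); k3 = f(s_n + h/2, w_n + (h/2)·k2); k4 = f(s_n + h, w_n + h·k3); w_{n+1} = w_n + (h/6)·(k1 + 2k2 + 2k3 + k4).
s=0.000000, w=2.300000:
  k1 = f(0.000000, 2.300000) = -2.202000
  k2 = f(0.225000, 1.804550) = -1.747440
  k3 = f(0.225000, 1.906826) = -1.782214
  k4 = f(0.450000, 1.498004) = -1.414753
  w ← 2.300000 + (0.45/6)·(k1 + 2k2 + 2k3 + k4) = 1.499295
s=0.450000, w=1.499295:
  k1 = f(0.450000, 1.499295) = -1.415192
  k2 = f(0.675000, 1.180877) = -1.124500
  k3 = f(0.675000, 1.246283) = -1.146738
  k4 = f(0.900000, 0.983263) = -0.911638
  w ← 1.499295 + (0.45/6)·(k1 + 2k2 + 2k3 + k4) = 0.984097
w(0.9) ≈ 0.9841

0.9841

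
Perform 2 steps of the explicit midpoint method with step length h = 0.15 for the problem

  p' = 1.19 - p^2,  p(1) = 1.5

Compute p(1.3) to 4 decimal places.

1.2917

Midpoint: k1 = f(x_n, p_n); k2 = f(x_n + h/2, p_n + (h/2)·k1); p_{n+1} = p_n + h·k2.
x=1.000000, p=1.500000:
  k1 = f(1.000000, 1.500000) = -1.060000
  k2 = f(1.075000, 1.420500) = -0.827820
  p ← 1.500000 + 0.15·(-0.827820) = 1.375827
x=1.150000, p=1.375827:
  k1 = f(1.150000, 1.375827) = -0.702900
  k2 = f(1.225000, 1.323109) = -0.560619
  p ← 1.375827 + 0.15·(-0.560619) = 1.291734
p(1.3) ≈ 1.2917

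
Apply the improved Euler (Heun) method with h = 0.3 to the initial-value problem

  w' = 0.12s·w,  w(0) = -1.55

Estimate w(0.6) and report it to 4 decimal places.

-1.5838

Heun: k1 = f(s_n, w_n); k2 = f(s_n + h, w_n + h·k1); w_{n+1} = w_n + (h/2)·(k1 + k2).
s=0.000000, w=-1.550000:
  k1 = f(0.000000, -1.550000) = 0.000000
  k2 = f(0.300000, -1.550000) = -0.055800
  w ← -1.550000 + (0.3/2)·(0.000000 + (-0.055800)) = -1.558370
s=0.300000, w=-1.558370:
  k1 = f(0.300000, -1.558370) = -0.056101
  k2 = f(0.600000, -1.575200) = -0.113414
  w ← -1.558370 + (0.3/2)·(-0.056101 + (-0.113414)) = -1.583797
w(0.6) ≈ -1.5838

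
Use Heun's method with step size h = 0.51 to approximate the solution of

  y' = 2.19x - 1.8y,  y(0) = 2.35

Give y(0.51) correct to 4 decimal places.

Heun: k1 = f(x_n, y_n); k2 = f(x_n + h, y_n + h·k1); y_{n+1} = y_n + (h/2)·(k1 + k2).
x=0.000000, y=2.350000:
  k1 = f(0.000000, 2.350000) = -4.230000
  k2 = f(0.510000, 0.192700) = 0.770040
  y ← 2.350000 + (0.51/2)·(-4.230000 + 0.770040) = 1.467710
y(0.51) ≈ 1.4677

1.4677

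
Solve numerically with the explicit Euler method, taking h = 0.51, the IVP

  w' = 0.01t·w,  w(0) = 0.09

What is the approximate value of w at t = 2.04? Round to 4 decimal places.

0.0914

Euler: w_{n+1} = w_n + h·f(t_n, w_n).
t=0.000000, w=0.090000: f=0.000000 → w ← 0.090000 + 0.51·0.000000 = 0.090000
t=0.510000, w=0.090000: f=0.000459 → w ← 0.090000 + 0.51·0.000459 = 0.090234
t=1.020000, w=0.090234: f=0.000920 → w ← 0.090234 + 0.51·0.000920 = 0.090703
t=1.530000, w=0.090703: f=0.001388 → w ← 0.090703 + 0.51·0.001388 = 0.091411
w(2.04) ≈ 0.0914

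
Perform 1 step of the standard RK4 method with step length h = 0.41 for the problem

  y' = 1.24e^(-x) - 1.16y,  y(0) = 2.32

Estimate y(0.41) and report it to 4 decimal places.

RK4: k1 = f(x_n, y_n); k2 = f(x_n + h/2, y_n + (h/2)·k1); k3 = f(x_n + h/2, y_n + (h/2)·k2); k4 = f(x_n + h, y_n + h·k3); y_{n+1} = y_n + (h/6)·(k1 + 2k2 + 2k3 + k4).
x=0.000000, y=2.320000:
  k1 = f(0.000000, 2.320000) = -1.451200
  k2 = f(0.205000, 2.022504) = -1.335942
  k3 = f(0.205000, 2.046132) = -1.363350
  k4 = f(0.410000, 1.761026) = -1.219864
  y ← 2.320000 + (0.41/6)·(k1 + 2k2 + 2k3 + k4) = 1.768574
y(0.41) ≈ 1.7686

1.7686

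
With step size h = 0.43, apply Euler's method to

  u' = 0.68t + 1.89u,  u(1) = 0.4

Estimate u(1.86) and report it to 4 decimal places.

2.2625

Euler: u_{n+1} = u_n + h·f(t_n, u_n).
t=1.000000, u=0.400000: f=1.436000 → u ← 0.400000 + 0.43·1.436000 = 1.017480
t=1.430000, u=1.017480: f=2.895437 → u ← 1.017480 + 0.43·2.895437 = 2.262518
u(1.86) ≈ 2.2625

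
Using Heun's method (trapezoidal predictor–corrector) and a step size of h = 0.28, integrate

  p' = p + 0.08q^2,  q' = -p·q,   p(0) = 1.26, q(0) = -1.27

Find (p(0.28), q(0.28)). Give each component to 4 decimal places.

Heun on (p,q): k1 = f(t_n, state_n); k2 = f(t_n + h, state_n + h·k1); state_{n+1} = state_n + (h/2)·(k1 + k2).
0.000000: (1.260000, -1.270000)
  k1 = (1.389032, 1.600200)
  predictor → (1.648929, -0.821944)
  k2 = (1.702976, 1.355327)
  → (1.692881, -0.856226)
(p(0.28), q(0.28)) ≈ (1.6929, -0.8562)

1.6929, -0.8562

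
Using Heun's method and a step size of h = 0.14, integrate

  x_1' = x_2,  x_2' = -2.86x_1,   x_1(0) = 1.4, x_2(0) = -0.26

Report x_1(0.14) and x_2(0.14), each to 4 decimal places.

1.3244, -0.8133

Heun on (x_1,x_2): k1 = f(t_n, state_n); k2 = f(t_n + h, state_n + h·k1); state_{n+1} = state_n + (h/2)·(k1 + k2).
0.000000: (1.400000, -0.260000)
  k1 = (-0.260000, -4.004000)
  predictor → (1.363600, -0.820560)
  k2 = (-0.820560, -3.899896)
  → (1.324361, -0.813273)
(x_1(0.14), x_2(0.14)) ≈ (1.3244, -0.8133)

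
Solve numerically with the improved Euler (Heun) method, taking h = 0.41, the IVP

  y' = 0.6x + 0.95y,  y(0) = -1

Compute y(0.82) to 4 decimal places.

Heun: k1 = f(x_n, y_n); k2 = f(x_n + h, y_n + h·k1); y_{n+1} = y_n + (h/2)·(k1 + k2).
x=0.000000, y=-1.000000:
  k1 = f(0.000000, -1.000000) = -0.950000
  k2 = f(0.410000, -1.389500) = -1.074025
  y ← -1.000000 + (0.41/2)·(-0.950000 + (-1.074025)) = -1.414925
x=0.410000, y=-1.414925:
  k1 = f(0.410000, -1.414925) = -1.098179
  k2 = f(0.820000, -1.865178) = -1.279920
  y ← -1.414925 + (0.41/2)·(-1.098179 + (-1.279920)) = -1.902435
y(0.82) ≈ -1.9024

-1.9024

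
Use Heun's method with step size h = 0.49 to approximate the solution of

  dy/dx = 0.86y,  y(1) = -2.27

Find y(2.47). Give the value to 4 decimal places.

Heun: k1 = f(x_n, y_n); k2 = f(x_n + h, y_n + h·k1); y_{n+1} = y_n + (h/2)·(k1 + k2).
x=1.000000, y=-2.270000:
  k1 = f(1.000000, -2.270000) = -1.952200
  k2 = f(1.490000, -3.226578) = -2.774857
  y ← -2.270000 + (0.49/2)·(-1.952200 + (-2.774857)) = -3.428129
x=1.490000, y=-3.428129:
  k1 = f(1.490000, -3.428129) = -2.948191
  k2 = f(1.980000, -4.872743) = -4.190559
  y ← -3.428129 + (0.49/2)·(-2.948191 + (-4.190559)) = -5.177123
x=1.980000, y=-5.177123:
  k1 = f(1.980000, -5.177123) = -4.452325
  k2 = f(2.470000, -7.358762) = -6.328535
  y ← -5.177123 + (0.49/2)·(-4.452325 + (-6.328535)) = -7.818434
y(2.47) ≈ -7.8184

-7.8184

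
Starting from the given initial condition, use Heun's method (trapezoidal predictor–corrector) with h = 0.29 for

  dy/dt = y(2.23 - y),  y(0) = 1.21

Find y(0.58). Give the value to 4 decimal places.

1.7960

Heun: k1 = f(t_n, y_n); k2 = f(t_n + h, y_n + h·k1); y_{n+1} = y_n + (h/2)·(k1 + k2).
t=0.000000, y=1.210000:
  k1 = f(0.000000, 1.210000) = 1.234200
  k2 = f(0.290000, 1.567918) = 1.038090
  y ← 1.210000 + (0.29/2)·(1.234200 + 1.038090) = 1.539482
t=0.290000, y=1.539482:
  k1 = f(0.290000, 1.539482) = 1.063040
  k2 = f(0.580000, 1.847764) = 0.706282
  y ← 1.539482 + (0.29/2)·(1.063040 + 0.706282) = 1.796034
y(0.58) ≈ 1.7960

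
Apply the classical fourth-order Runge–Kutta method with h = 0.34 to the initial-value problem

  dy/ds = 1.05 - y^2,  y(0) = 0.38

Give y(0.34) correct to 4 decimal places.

0.6432

RK4: k1 = f(s_n, y_n); k2 = f(s_n + h/2, y_n + (h/2)·k1); k3 = f(s_n + h/2, y_n + (h/2)·k2); k4 = f(s_n + h, y_n + h·k3); y_{n+1} = y_n + (h/6)·(k1 + 2k2 + 2k3 + k4).
s=0.000000, y=0.380000:
  k1 = f(0.000000, 0.380000) = 0.905600
  k2 = f(0.170000, 0.533952) = 0.764895
  k3 = f(0.170000, 0.510032) = 0.789867
  k4 = f(0.340000, 0.648555) = 0.629377
  y ← 0.380000 + (0.34/6)·(k1 + 2k2 + 2k3 + k4) = 0.643188
y(0.34) ≈ 0.6432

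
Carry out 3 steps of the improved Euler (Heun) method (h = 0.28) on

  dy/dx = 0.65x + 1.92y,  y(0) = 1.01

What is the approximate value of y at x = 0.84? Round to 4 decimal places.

5.1856

Heun: k1 = f(x_n, y_n); k2 = f(x_n + h, y_n + h·k1); y_{n+1} = y_n + (h/2)·(k1 + k2).
x=0.000000, y=1.010000:
  k1 = f(0.000000, 1.010000) = 1.939200
  k2 = f(0.280000, 1.552976) = 3.163714
  y ← 1.010000 + (0.28/2)·(1.939200 + 3.163714) = 1.724408
x=0.280000, y=1.724408:
  k1 = f(0.280000, 1.724408) = 3.492863
  k2 = f(0.560000, 2.702410) = 5.552627
  y ← 1.724408 + (0.28/2)·(3.492863 + 5.552627) = 2.990777
x=0.560000, y=2.990777:
  k1 = f(0.560000, 2.990777) = 6.106291
  k2 = f(0.840000, 4.700538) = 9.571033
  y ← 2.990777 + (0.28/2)·(6.106291 + 9.571033) = 5.185602
y(0.84) ≈ 5.1856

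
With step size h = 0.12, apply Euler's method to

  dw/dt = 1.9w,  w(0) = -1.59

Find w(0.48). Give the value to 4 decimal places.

-3.6157

Euler: w_{n+1} = w_n + h·f(t_n, w_n).
t=0.000000, w=-1.590000: f=-3.021000 → w ← -1.590000 + 0.12·(-3.021000) = -1.952520
t=0.120000, w=-1.952520: f=-3.709788 → w ← -1.952520 + 0.12·(-3.709788) = -2.397695
t=0.240000, w=-2.397695: f=-4.555620 → w ← -2.397695 + 0.12·(-4.555620) = -2.944369
t=0.360000, w=-2.944369: f=-5.594301 → w ← -2.944369 + 0.12·(-5.594301) = -3.615685
w(0.48) ≈ -3.6157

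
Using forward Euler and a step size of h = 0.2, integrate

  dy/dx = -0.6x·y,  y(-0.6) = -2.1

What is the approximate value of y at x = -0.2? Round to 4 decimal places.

-2.3593

Euler: y_{n+1} = y_n + h·f(x_n, y_n).
x=-0.600000, y=-2.100000: f=-0.756000 → y ← -2.100000 + 0.2·(-0.756000) = -2.251200
x=-0.400000, y=-2.251200: f=-0.540288 → y ← -2.251200 + 0.2·(-0.540288) = -2.359258
y(-0.2) ≈ -2.3593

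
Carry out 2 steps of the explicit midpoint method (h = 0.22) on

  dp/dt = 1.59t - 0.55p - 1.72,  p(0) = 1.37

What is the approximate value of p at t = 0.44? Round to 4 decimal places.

0.5505

Midpoint: k1 = f(t_n, p_n); k2 = f(t_n + h/2, p_n + (h/2)·k1); p_{n+1} = p_n + h·k2.
t=0.000000, p=1.370000:
  k1 = f(0.000000, 1.370000) = -2.473500
  k2 = f(0.110000, 1.097915) = -2.148953
  p ← 1.370000 + 0.22·(-2.148953) = 0.897230
t=0.220000, p=0.897230:
  k1 = f(0.220000, 0.897230) = -1.863677
  k2 = f(0.330000, 0.692226) = -1.576024
  p ← 0.897230 + 0.22·(-1.576024) = 0.550505
p(0.44) ≈ 0.5505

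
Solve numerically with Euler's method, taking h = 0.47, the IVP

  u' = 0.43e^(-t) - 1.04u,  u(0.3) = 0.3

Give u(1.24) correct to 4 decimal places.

Euler: u_{n+1} = u_n + h·f(t_n, u_n).
t=0.300000, u=0.300000: f=0.006552 → u ← 0.300000 + 0.47·0.006552 = 0.303079
t=0.770000, u=0.303079: f=-0.116107 → u ← 0.303079 + 0.47·(-0.116107) = 0.248509
u(1.24) ≈ 0.2485

0.2485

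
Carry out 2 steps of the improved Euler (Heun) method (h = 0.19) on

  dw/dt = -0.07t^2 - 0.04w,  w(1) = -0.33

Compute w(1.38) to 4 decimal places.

Heun: k1 = f(t_n, w_n); k2 = f(t_n + h, w_n + h·k1); w_{n+1} = w_n + (h/2)·(k1 + k2).
t=1.000000, w=-0.330000:
  k1 = f(1.000000, -0.330000) = -0.056800
  k2 = f(1.190000, -0.340792) = -0.085495
  w ← -0.330000 + (0.19/2)·(-0.056800 + (-0.085495)) = -0.343518
t=1.190000, w=-0.343518:
  k1 = f(1.190000, -0.343518) = -0.085386
  k2 = f(1.380000, -0.359741) = -0.118918
  w ← -0.343518 + (0.19/2)·(-0.085386 + (-0.118918)) = -0.362927
w(1.38) ≈ -0.3629

-0.3629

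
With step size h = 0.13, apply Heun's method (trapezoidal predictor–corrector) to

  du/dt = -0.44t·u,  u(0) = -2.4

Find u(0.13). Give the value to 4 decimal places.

Heun: k1 = f(t_n, u_n); k2 = f(t_n + h, u_n + h·k1); u_{n+1} = u_n + (h/2)·(k1 + k2).
t=0.000000, u=-2.400000:
  k1 = f(0.000000, -2.400000) = 0.000000
  k2 = f(0.130000, -2.400000) = 0.137280
  u ← -2.400000 + (0.13/2)·(0.000000 + 0.137280) = -2.391077
u(0.13) ≈ -2.3911

-2.3911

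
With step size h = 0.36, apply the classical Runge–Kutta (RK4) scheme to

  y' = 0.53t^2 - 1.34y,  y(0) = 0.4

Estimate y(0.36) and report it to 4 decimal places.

RK4: k1 = f(t_n, y_n); k2 = f(t_n + h/2, y_n + (h/2)·k1); k3 = f(t_n + h/2, y_n + (h/2)·k2); k4 = f(t_n + h, y_n + h·k3); y_{n+1} = y_n + (h/6)·(k1 + 2k2 + 2k3 + k4).
t=0.000000, y=0.400000:
  k1 = f(0.000000, 0.400000) = -0.536000
  k2 = f(0.180000, 0.303520) = -0.389545
  k3 = f(0.180000, 0.329882) = -0.424870
  k4 = f(0.360000, 0.247047) = -0.262355
  y ← 0.400000 + (0.36/6)·(k1 + 2k2 + 2k3 + k4) = 0.254369
y(0.36) ≈ 0.2544

0.2544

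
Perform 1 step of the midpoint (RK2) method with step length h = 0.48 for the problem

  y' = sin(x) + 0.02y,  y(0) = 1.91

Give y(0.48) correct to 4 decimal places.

2.0425

Midpoint: k1 = f(x_n, y_n); k2 = f(x_n + h/2, y_n + (h/2)·k1); y_{n+1} = y_n + h·k2.
x=0.000000, y=1.910000:
  k1 = f(0.000000, 1.910000) = 0.038200
  k2 = f(0.240000, 1.919168) = 0.276086
  y ← 1.910000 + 0.48·0.276086 = 2.042521
y(0.48) ≈ 2.0425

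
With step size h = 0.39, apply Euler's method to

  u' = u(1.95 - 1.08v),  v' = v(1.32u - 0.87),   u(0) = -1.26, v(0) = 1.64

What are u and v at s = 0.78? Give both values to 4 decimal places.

Euler on (u,v): u_{n+1} = u_n + h·u', v_{n+1} = v_n + h·v'.
0.000000: (-1.260000, 1.640000); f=(-0.225288, -4.154448) → (-1.347862, 0.019765)
0.390000: (-1.347862, 0.019765); f=(-2.599559, -0.052362) → (-2.361690, -0.000656)
(u(0.78), v(0.78)) ≈ (-2.3617, -0.0007)

-2.3617, -0.0007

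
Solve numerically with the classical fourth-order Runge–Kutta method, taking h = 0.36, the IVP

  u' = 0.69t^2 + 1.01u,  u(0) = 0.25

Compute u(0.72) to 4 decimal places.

RK4: k1 = f(t_n, u_n); k2 = f(t_n + h/2, u_n + (h/2)·k1); k3 = f(t_n + h/2, u_n + (h/2)·k2); k4 = f(t_n + h, u_n + h·k3); u_{n+1} = u_n + (h/6)·(k1 + 2k2 + 2k3 + k4).
t=0.000000, u=0.250000:
  k1 = f(0.000000, 0.250000) = 0.252500
  k2 = f(0.180000, 0.295450) = 0.320761
  k3 = f(0.180000, 0.307737) = 0.333170
  k4 = f(0.360000, 0.369941) = 0.463065
  u ← 0.250000 + (0.36/6)·(k1 + 2k2 + 2k3 + k4) = 0.371406
t=0.360000, u=0.371406:
  k1 = f(0.360000, 0.371406) = 0.464544
  k2 = f(0.540000, 0.455023) = 0.660778
  k3 = f(0.540000, 0.490346) = 0.696453
  k4 = f(0.720000, 0.622129) = 0.986046
  u ← 0.371406 + (0.36/6)·(k1 + 2k2 + 2k3 + k4) = 0.621309
u(0.72) ≈ 0.6213

0.6213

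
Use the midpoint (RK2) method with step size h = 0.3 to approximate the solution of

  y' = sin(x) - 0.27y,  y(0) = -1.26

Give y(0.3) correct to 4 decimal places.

Midpoint: k1 = f(x_n, y_n); k2 = f(x_n + h/2, y_n + (h/2)·k1); y_{n+1} = y_n + h·k2.
x=0.000000, y=-1.260000:
  k1 = f(0.000000, -1.260000) = 0.340200
  k2 = f(0.150000, -1.208970) = 0.475860
  y ← -1.260000 + 0.3·0.475860 = -1.117242
y(0.3) ≈ -1.1172

-1.1172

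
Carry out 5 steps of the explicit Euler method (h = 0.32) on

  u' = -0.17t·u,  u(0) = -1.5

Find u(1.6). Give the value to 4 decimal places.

Euler: u_{n+1} = u_n + h·f(t_n, u_n).
t=0.000000, u=-1.500000: f=0.000000 → u ← -1.500000 + 0.32·0.000000 = -1.500000
t=0.320000, u=-1.500000: f=0.081600 → u ← -1.500000 + 0.32·0.081600 = -1.473888
t=0.640000, u=-1.473888: f=0.160359 → u ← -1.473888 + 0.32·0.160359 = -1.422573
t=0.960000, u=-1.422573: f=0.232164 → u ← -1.422573 + 0.32·0.232164 = -1.348281
t=1.280000, u=-1.348281: f=0.293386 → u ← -1.348281 + 0.32·0.293386 = -1.254397
u(1.6) ≈ -1.2544

-1.2544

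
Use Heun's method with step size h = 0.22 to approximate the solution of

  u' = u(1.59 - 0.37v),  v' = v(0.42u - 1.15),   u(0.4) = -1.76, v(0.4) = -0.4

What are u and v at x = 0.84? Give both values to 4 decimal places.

-3.6466, -0.1589

Heun on (u,v): k1 = f(x_n, state_n); k2 = f(x_n + h, state_n + h·k1); state_{n+1} = state_n + (h/2)·(k1 + k2).
0.400000: (-1.760000, -0.400000)
  k1 = (-3.058880, 0.755680)
  predictor → (-2.432954, -0.233750)
  k2 = (-4.078817, 0.507669)
  → (-2.545147, -0.261032)
0.620000: (-2.545147, -0.261032)
  k1 = (-4.292598, 0.579219)
  predictor → (-3.489518, -0.133603)
  k2 = (-5.720832, 0.349453)
  → (-3.646624, -0.158878)
(u(0.84), v(0.84)) ≈ (-3.6466, -0.1589)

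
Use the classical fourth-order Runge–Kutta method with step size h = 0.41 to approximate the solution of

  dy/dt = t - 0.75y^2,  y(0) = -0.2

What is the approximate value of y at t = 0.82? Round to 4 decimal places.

0.1244

RK4: k1 = f(t_n, y_n); k2 = f(t_n + h/2, y_n + (h/2)·k1); k3 = f(t_n + h/2, y_n + (h/2)·k2); k4 = f(t_n + h, y_n + h·k3); y_{n+1} = y_n + (h/6)·(k1 + 2k2 + 2k3 + k4).
t=0.000000, y=-0.200000:
  k1 = f(0.000000, -0.200000) = -0.030000
  k2 = f(0.205000, -0.206150) = 0.173127
  k3 = f(0.205000, -0.164509) = 0.184703
  k4 = f(0.410000, -0.124272) = 0.398417
  y ← -0.200000 + (0.41/6)·(k1 + 2k2 + 2k3 + k4) = -0.125921
t=0.410000, y=-0.125921:
  k1 = f(0.410000, -0.125921) = 0.398108
  k2 = f(0.615000, -0.044309) = 0.613528
  k3 = f(0.615000, -0.000148) = 0.615000
  k4 = f(0.820000, 0.126229) = 0.808050
  y ← -0.125921 + (0.41/6)·(k1 + 2k2 + 2k3 + k4) = 0.124398
y(0.82) ≈ 0.1244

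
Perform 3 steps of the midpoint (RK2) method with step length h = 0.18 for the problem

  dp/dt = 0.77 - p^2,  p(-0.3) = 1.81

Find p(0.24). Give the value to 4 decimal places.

Midpoint: k1 = f(t_n, p_n); k2 = f(t_n + h/2, p_n + (h/2)·k1); p_{n+1} = p_n + h·k2.
t=-0.300000, p=1.810000:
  k1 = f(-0.300000, 1.810000) = -2.506100
  k2 = f(-0.210000, 1.584451) = -1.740485
  p ← 1.810000 + 0.18·(-1.740485) = 1.496713
t=-0.120000, p=1.496713:
  k1 = f(-0.120000, 1.496713) = -1.470149
  k2 = f(-0.030000, 1.364399) = -1.091585
  p ← 1.496713 + 0.18·(-1.091585) = 1.300227
t=0.060000, p=1.300227:
  k1 = f(0.060000, 1.300227) = -0.920591
  k2 = f(0.150000, 1.217374) = -0.712000
  p ← 1.300227 + 0.18·(-0.712000) = 1.172067
p(0.24) ≈ 1.1721

1.1721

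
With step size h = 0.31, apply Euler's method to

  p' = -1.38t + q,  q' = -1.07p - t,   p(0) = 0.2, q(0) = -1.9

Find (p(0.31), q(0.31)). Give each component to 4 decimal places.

Euler on (p,q): p_{n+1} = p_n + h·p', q_{n+1} = q_n + h·q'.
0.000000: (0.200000, -1.900000); f=(-1.900000, -0.214000) → (-0.389000, -1.966340)
(p(0.31), q(0.31)) ≈ (-0.3890, -1.9663)

-0.3890, -1.9663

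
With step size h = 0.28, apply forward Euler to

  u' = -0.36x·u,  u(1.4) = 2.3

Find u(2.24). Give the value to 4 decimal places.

Euler: u_{n+1} = u_n + h·f(x_n, u_n).
x=1.400000, u=2.300000: f=-1.159200 → u ← 2.300000 + 0.28·(-1.159200) = 1.975424
x=1.680000, u=1.975424: f=-1.194736 → u ← 1.975424 + 0.28·(-1.194736) = 1.640898
x=1.960000, u=1.640898: f=-1.157817 → u ← 1.640898 + 0.28·(-1.157817) = 1.316709
u(2.24) ≈ 1.3167

1.3167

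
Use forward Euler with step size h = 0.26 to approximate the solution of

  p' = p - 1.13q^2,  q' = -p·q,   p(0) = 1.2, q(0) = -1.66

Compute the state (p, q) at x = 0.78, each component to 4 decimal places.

0.3763, -0.8117

Euler on (p,q): p_{n+1} = p_n + h·p', q_{n+1} = q_n + h·q'.
0.000000: (1.200000, -1.660000); f=(-1.913828, 1.992000) → (0.702405, -1.142080)
0.260000: (0.702405, -1.142080); f=(-0.771507, 0.802202) → (0.501813, -0.933507)
0.520000: (0.501813, -0.933507); f=(-0.482910, 0.468446) → (0.376256, -0.811711)
(p(0.78), q(0.78)) ≈ (0.3763, -0.8117)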